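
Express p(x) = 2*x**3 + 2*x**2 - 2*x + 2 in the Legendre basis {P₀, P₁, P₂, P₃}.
(8/3)P₀ + (-4/5)P₁ + (4/3)P₂ + (4/5)P₃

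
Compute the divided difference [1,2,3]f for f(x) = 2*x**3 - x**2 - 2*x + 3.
11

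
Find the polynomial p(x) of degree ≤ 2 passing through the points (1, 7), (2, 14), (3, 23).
x**2 + 4*x + 2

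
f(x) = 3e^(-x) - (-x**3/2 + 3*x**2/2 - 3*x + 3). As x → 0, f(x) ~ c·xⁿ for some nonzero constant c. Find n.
4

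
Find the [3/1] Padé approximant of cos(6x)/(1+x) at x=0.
(54*x**3 - 252*x**2/17 - 54*x/17 + 1)/(1 - 37*x/17)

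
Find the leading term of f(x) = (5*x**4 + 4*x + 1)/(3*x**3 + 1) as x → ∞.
5*x/3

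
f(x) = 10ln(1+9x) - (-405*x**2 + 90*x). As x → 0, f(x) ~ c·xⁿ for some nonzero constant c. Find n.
3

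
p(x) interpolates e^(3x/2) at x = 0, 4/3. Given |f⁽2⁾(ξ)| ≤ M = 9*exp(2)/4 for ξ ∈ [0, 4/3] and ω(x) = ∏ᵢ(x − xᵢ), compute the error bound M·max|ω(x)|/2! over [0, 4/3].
exp(2)/2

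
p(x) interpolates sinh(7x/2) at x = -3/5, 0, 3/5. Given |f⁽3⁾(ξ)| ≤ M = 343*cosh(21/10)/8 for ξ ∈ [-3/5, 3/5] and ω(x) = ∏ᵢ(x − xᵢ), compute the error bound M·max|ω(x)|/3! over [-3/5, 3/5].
343*sqrt(3)*cosh(21/10)/1000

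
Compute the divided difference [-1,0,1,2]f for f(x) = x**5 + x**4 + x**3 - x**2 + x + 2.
8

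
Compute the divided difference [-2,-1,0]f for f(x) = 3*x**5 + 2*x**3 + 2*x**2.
-49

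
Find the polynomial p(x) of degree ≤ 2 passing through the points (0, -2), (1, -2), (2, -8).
-3*x**2 + 3*x - 2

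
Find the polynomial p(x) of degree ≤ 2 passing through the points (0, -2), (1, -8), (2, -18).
-2*x**2 - 4*x - 2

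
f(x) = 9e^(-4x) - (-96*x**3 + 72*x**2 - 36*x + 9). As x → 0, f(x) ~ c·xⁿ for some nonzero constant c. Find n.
4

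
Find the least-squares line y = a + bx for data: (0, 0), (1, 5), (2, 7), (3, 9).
a = 9/10, b = 29/10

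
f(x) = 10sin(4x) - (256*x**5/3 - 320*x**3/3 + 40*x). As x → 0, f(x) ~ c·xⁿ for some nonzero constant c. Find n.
7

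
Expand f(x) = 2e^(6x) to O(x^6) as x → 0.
2 + 12*x + 36*x**2 + 72*x**3 + 108*x**4 + 648*x**5/5 + O(x**6)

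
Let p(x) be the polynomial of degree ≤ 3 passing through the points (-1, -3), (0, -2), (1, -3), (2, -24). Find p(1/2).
-9/8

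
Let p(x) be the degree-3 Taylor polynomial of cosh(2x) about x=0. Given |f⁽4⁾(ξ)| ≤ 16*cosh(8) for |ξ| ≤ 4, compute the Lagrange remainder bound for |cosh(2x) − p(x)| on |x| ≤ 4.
512*cosh(8)/3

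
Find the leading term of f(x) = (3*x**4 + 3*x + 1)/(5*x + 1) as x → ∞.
3*x**3/5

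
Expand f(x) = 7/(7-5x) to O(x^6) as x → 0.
1 + 5*x/7 + 25*x**2/49 + 125*x**3/343 + 625*x**4/2401 + 3125*x**5/16807 + O(x**6)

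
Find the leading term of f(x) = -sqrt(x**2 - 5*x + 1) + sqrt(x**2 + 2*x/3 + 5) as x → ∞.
17/6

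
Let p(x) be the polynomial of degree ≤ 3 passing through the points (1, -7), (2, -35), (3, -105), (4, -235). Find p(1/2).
-25/8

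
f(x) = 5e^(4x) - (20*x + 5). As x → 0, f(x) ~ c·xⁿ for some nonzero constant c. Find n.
2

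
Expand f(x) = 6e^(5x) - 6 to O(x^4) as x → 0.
30*x + 75*x**2 + 125*x**3 + O(x**4)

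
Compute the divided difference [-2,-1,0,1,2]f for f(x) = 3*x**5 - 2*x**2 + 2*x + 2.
0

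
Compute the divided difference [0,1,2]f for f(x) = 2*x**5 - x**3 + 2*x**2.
29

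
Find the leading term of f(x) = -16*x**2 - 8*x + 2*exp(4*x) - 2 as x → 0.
64*x**3/3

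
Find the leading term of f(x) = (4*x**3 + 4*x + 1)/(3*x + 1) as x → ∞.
4*x**2/3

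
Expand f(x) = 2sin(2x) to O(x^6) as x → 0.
4*x - 8*x**3/3 + 8*x**5/15 + O(x**6)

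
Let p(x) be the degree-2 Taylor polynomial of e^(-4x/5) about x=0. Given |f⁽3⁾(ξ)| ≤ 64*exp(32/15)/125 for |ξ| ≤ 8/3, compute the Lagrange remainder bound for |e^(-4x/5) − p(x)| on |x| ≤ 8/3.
16384*exp(32/15)/10125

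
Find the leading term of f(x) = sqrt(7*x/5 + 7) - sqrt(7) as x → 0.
sqrt(7)*x/10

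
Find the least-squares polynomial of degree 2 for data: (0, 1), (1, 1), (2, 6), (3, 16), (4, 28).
26/35 + (-97/70)x + (29/14)x²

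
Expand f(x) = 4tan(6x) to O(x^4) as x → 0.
24*x + 288*x**3 + O(x**4)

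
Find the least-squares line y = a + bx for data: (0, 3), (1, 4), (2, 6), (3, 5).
a = 33/10, b = 4/5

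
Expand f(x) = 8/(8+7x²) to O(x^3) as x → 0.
1 - 7*x**2/8 + O(x**3)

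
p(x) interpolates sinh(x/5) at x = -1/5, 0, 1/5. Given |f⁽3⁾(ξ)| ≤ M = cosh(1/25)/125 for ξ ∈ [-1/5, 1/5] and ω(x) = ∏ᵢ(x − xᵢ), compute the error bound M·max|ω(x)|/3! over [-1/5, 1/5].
sqrt(3)*cosh(1/25)/421875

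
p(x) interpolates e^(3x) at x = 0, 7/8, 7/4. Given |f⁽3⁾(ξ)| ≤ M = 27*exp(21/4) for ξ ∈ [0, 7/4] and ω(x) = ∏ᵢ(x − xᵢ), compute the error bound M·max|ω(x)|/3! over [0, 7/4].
343*sqrt(3)*exp(21/4)/512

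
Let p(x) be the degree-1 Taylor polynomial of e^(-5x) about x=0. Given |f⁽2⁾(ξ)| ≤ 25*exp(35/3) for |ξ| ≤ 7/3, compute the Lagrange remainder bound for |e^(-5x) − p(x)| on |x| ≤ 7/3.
1225*exp(35/3)/18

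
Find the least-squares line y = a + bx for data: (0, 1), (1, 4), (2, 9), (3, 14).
a = 2/5, b = 22/5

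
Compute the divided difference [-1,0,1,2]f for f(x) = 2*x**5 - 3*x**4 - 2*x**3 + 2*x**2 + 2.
2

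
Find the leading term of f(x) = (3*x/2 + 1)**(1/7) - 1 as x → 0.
3*x/14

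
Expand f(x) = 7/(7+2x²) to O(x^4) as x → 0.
1 - 2*x**2/7 + O(x**4)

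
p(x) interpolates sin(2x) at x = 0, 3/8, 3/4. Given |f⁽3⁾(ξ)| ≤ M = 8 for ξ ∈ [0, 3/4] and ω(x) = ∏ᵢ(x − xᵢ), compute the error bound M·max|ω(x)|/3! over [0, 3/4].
sqrt(3)/64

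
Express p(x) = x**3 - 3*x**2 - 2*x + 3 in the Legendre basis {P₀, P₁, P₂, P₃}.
(2)P₀ + (-7/5)P₁ + (-2)P₂ + (2/5)P₃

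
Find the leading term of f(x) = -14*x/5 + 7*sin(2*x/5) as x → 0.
-28*x**3/375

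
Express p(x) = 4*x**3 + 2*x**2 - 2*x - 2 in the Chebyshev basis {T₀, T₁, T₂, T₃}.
-T₀ + T₁ + T₂ + T₃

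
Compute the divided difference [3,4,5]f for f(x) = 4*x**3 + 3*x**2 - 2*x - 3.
51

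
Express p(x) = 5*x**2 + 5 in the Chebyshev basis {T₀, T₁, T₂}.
(15/2)T₀ + (5/2)T₂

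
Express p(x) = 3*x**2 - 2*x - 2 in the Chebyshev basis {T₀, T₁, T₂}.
(-1/2)T₀ + (-2)T₁ + (3/2)T₂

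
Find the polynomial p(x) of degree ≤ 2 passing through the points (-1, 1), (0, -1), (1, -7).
-2*x**2 - 4*x - 1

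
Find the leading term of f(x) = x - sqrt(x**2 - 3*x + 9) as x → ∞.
3/2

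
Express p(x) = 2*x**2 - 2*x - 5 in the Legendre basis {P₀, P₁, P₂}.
(-13/3)P₀ + (-2)P₁ + (4/3)P₂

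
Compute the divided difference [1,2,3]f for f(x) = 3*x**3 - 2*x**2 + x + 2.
16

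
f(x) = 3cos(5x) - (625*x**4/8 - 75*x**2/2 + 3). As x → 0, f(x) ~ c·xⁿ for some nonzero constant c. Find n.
6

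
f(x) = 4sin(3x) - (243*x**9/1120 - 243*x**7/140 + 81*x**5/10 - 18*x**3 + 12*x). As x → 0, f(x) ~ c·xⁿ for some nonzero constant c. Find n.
11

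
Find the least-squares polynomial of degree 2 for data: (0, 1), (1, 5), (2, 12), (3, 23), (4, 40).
9/7 + (36/35)x + (15/7)x²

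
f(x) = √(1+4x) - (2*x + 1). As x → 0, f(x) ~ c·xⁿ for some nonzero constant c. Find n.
2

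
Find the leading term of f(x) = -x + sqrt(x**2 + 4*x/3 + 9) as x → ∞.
2/3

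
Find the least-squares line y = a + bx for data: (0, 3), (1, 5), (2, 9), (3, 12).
a = 13/5, b = 31/10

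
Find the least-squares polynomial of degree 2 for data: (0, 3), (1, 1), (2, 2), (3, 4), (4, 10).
106/35 + (-221/70)x + (17/14)x²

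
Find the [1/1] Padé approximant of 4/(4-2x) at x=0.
1/(1 - x/2)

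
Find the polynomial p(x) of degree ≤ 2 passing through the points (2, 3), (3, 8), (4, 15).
x**2 - 1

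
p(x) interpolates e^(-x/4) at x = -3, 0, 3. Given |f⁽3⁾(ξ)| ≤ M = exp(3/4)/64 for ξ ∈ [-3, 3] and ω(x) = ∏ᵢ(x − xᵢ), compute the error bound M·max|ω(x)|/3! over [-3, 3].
sqrt(3)*exp(3/4)/64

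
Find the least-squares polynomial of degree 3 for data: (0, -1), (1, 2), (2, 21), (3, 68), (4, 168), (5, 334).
-143/126 + (2237/756)x + (-281/126)x² + (325/108)x³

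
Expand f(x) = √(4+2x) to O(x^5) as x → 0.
2 + x/2 - x**2/16 + x**3/64 - 5*x**4/1024 + O(x**5)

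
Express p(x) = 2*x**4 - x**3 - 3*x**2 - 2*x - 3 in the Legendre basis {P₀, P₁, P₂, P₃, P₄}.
(-18/5)P₀ + (-13/5)P₁ + (-6/7)P₂ + (-2/5)P₃ + (16/35)P₄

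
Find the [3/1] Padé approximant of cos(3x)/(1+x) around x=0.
(27*x**3/8 - 99*x**2/28 - 27*x/28 + 1)/(x/28 + 1)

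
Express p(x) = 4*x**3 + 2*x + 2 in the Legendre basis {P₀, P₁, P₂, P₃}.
(2)P₀ + (22/5)P₁ + (8/5)P₃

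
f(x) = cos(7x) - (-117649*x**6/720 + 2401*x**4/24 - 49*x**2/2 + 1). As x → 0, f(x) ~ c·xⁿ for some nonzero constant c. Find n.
8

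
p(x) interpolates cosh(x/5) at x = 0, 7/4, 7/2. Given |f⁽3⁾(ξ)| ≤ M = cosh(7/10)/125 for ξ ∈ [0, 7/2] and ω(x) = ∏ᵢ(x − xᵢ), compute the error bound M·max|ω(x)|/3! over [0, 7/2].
343*sqrt(3)*cosh(7/10)/216000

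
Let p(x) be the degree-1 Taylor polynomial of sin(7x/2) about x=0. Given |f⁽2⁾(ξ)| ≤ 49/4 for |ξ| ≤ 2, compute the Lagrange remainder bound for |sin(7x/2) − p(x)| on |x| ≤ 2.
49/2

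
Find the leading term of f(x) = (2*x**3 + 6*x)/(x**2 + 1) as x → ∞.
2*x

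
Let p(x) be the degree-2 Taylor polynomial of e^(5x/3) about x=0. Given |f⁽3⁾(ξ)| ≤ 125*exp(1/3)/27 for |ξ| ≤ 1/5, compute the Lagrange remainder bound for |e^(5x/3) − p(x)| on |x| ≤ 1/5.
exp(1/3)/162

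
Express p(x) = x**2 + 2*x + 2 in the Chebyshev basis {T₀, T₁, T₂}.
(5/2)T₀ + (2)T₁ + (1/2)T₂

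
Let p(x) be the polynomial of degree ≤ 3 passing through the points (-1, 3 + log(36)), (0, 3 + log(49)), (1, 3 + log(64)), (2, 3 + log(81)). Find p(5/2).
3 + log(321489*2**(1/4)*3**(1/8)*7**(5/8)/16384)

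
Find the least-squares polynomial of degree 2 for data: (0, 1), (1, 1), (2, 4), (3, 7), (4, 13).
32/35 + (-3/7)x + (6/7)x²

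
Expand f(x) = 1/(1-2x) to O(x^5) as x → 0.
1 + 2*x + 4*x**2 + 8*x**3 + 16*x**4 + O(x**5)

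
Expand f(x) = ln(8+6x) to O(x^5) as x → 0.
log(8) + 3*x/4 - 9*x**2/32 + 9*x**3/64 - 81*x**4/1024 + O(x**5)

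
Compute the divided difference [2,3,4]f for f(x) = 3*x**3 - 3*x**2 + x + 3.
24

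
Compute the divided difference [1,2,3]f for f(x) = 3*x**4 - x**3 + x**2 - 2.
70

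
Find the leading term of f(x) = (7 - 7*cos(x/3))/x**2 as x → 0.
7/18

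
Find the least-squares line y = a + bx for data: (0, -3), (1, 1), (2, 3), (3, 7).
a = -14/5, b = 16/5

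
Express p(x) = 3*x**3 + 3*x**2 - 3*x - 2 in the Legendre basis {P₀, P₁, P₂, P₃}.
-P₀ + (-6/5)P₁ + (2)P₂ + (6/5)P₃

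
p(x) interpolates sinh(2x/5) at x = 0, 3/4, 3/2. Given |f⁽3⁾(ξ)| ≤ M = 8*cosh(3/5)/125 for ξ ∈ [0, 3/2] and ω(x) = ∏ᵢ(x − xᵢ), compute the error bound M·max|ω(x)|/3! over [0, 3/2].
sqrt(3)*cosh(3/5)/1000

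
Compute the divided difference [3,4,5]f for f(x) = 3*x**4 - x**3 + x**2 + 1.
280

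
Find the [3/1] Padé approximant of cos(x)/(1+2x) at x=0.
(x**3/48 - 43*x**2/84 + x/168 + 1)/(337*x/168 + 1)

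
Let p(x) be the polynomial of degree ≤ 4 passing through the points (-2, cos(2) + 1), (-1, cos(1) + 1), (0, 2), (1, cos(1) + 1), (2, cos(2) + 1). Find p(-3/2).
15*cos(2)/64 + 29/64 + 21*cos(1)/16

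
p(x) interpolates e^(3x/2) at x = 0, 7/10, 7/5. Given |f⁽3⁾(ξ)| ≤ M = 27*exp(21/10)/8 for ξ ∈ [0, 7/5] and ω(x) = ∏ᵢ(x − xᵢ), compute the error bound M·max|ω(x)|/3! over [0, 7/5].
343*sqrt(3)*exp(21/10)/8000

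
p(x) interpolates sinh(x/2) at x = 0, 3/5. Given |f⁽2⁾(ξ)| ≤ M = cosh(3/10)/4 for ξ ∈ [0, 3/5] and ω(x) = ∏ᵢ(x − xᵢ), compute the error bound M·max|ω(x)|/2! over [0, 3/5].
9*cosh(3/10)/800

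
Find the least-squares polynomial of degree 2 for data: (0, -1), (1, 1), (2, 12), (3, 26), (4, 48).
-44/35 + (1/70)x + (43/14)x²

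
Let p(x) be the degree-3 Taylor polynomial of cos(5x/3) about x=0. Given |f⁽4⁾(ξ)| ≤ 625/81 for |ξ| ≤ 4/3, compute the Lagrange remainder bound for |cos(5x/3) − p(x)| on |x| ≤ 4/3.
20000/19683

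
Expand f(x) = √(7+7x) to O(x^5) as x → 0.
sqrt(7) + sqrt(7)*x/2 - sqrt(7)*x**2/8 + sqrt(7)*x**3/16 - 5*sqrt(7)*x**4/128 + O(x**5)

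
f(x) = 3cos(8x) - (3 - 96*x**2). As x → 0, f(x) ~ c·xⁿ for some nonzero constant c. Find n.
4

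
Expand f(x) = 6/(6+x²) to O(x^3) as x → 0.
1 - x**2/6 + O(x**3)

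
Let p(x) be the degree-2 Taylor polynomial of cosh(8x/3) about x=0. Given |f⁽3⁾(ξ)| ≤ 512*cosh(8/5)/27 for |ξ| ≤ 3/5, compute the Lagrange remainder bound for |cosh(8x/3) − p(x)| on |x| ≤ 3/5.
256*cosh(8/5)/375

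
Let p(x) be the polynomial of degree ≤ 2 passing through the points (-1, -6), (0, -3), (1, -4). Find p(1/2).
-3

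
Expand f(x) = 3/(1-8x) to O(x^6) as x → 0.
3 + 24*x + 192*x**2 + 1536*x**3 + 12288*x**4 + 98304*x**5 + O(x**6)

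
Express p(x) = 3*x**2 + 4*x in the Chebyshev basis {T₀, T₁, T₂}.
(3/2)T₀ + (4)T₁ + (3/2)T₂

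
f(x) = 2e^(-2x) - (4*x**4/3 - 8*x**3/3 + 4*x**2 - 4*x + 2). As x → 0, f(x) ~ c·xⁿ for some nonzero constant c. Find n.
5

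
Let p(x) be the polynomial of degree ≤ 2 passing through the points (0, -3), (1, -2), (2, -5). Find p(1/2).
-2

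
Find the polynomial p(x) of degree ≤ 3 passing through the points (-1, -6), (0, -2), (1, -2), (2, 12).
3*x**3 - 2*x**2 - x - 2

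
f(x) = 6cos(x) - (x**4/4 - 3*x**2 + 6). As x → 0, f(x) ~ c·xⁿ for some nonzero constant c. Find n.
6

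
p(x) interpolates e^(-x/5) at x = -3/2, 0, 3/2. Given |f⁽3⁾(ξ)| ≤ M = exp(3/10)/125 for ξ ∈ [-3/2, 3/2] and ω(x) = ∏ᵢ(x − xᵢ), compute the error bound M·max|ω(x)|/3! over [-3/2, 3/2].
sqrt(3)*exp(3/10)/1000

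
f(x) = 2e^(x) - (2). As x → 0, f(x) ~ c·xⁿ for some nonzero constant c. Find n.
1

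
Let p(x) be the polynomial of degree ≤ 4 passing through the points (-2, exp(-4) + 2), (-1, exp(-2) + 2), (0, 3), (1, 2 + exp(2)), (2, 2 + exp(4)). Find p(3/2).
(-5 + 28*exp(2) + (186 + 140*exp(2) + 35*exp(4))*exp(4))*exp(-4)/128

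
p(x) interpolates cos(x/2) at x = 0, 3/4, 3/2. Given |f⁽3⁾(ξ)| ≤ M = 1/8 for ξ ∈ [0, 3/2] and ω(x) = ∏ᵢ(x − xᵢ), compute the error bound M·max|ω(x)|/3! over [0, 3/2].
sqrt(3)/512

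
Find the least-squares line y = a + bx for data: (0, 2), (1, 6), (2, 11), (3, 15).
a = 19/10, b = 22/5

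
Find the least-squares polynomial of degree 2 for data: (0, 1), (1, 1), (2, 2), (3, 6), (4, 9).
31/35 + (-33/70)x + (9/14)x²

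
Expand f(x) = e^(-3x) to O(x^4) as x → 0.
1 - 3*x + 9*x**2/2 - 9*x**3/2 + O(x**4)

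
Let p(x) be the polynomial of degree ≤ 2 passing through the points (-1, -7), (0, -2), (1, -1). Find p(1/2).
-1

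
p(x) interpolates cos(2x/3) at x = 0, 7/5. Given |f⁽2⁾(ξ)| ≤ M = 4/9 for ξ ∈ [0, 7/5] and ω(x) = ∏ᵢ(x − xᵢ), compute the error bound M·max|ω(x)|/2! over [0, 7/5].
49/450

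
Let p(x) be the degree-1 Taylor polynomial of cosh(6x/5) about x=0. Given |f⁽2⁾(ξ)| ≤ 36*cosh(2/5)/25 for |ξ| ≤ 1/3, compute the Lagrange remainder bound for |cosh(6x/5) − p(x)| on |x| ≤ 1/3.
2*cosh(2/5)/25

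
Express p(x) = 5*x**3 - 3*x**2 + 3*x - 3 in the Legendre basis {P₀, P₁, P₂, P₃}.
(-4)P₀ + (6)P₁ + (-2)P₂ + (2)P₃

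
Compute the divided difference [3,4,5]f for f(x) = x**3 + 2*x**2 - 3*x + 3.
14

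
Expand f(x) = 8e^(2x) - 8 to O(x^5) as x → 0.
16*x + 16*x**2 + 32*x**3/3 + 16*x**4/3 + O(x**5)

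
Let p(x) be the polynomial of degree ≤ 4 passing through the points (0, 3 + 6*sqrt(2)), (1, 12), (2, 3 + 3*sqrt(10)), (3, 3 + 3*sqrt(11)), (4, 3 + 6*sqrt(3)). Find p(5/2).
-15*sqrt(3)/64 + 9*sqrt(2)/64 + 51/32 + 45*sqrt(11)/32 + 135*sqrt(10)/64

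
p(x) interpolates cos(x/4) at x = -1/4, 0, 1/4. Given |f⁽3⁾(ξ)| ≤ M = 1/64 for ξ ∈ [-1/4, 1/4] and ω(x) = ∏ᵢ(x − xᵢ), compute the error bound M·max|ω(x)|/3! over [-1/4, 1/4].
sqrt(3)/110592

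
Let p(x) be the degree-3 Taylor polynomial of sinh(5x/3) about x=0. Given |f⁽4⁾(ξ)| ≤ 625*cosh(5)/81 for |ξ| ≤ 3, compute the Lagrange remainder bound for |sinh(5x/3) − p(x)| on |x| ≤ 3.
625*cosh(5)/24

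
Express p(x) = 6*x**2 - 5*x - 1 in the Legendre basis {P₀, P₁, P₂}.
P₀ + (-5)P₁ + (4)P₂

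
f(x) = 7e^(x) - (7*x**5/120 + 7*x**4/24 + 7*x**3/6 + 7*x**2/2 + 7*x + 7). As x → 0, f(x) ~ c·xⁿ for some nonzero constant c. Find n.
6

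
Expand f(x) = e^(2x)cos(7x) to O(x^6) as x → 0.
1 + 2*x - 45*x**2/2 - 143*x**3/3 + 1241*x**4/24 + 10061*x**5/60 + O(x**6)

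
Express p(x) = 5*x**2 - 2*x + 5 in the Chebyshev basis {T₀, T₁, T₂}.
(15/2)T₀ + (-2)T₁ + (5/2)T₂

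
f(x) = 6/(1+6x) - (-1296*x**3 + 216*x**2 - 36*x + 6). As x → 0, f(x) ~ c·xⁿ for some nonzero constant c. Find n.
4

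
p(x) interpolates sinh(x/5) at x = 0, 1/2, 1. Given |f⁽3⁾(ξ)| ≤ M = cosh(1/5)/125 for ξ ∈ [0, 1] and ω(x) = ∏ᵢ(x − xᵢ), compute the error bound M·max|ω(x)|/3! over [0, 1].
sqrt(3)*cosh(1/5)/27000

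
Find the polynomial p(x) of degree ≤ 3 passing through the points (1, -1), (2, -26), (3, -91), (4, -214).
-3*x**3 - 2*x**2 + 2*x + 2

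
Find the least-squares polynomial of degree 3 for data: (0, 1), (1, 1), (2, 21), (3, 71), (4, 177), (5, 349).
55/63 + (-416/189)x + (1/9)x² + (77/27)x³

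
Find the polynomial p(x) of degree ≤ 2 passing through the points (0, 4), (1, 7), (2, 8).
-x**2 + 4*x + 4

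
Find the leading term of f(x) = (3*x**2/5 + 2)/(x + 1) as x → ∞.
3*x/5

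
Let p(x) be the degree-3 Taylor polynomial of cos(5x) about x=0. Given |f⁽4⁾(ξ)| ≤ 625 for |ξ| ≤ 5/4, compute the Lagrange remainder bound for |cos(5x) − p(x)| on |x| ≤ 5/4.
390625/6144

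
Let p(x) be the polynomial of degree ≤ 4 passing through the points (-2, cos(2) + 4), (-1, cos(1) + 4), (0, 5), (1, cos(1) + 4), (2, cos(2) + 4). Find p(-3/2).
15*cos(2)/64 + 21*cos(1)/16 + 221/64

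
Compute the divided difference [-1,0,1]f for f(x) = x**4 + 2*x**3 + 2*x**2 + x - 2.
3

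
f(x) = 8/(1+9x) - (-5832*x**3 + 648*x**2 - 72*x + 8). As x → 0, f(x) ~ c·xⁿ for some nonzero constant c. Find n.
4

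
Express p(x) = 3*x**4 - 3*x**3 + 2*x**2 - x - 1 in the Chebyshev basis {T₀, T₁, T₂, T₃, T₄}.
(9/8)T₀ + (-13/4)T₁ + (5/2)T₂ + (-3/4)T₃ + (3/8)T₄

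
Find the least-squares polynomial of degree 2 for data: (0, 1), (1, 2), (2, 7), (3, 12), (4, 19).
5/7 + (41/35)x + (6/7)x²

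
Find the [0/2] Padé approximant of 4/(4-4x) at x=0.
1/(1 - x)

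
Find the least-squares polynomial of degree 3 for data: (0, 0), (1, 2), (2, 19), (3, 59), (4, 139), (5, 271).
-25/126 + (757/756)x + (-71/252)x² + (59/27)x³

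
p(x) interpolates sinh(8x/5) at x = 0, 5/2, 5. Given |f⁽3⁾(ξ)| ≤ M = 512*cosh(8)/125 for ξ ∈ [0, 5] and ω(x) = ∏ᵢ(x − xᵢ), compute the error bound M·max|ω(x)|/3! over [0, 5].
64*sqrt(3)*cosh(8)/27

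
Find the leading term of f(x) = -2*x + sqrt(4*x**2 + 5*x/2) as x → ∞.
5/8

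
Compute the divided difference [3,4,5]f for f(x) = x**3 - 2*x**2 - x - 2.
10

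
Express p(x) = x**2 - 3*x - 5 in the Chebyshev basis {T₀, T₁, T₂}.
(-9/2)T₀ + (-3)T₁ + (1/2)T₂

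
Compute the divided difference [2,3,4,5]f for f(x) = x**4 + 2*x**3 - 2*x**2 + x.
16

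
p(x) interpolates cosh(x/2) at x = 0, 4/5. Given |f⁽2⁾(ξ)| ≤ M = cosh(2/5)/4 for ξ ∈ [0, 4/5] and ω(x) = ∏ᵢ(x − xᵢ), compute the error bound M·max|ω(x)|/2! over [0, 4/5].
cosh(2/5)/50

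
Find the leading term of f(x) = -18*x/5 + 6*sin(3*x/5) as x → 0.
-27*x**3/125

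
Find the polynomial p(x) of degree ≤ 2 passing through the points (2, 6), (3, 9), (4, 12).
3*x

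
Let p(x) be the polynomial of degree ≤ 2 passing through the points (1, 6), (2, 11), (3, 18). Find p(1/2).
17/4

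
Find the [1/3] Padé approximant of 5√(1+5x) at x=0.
(175*x/8 + 5)/(125*x**3/64 - 25*x**2/16 + 15*x/8 + 1)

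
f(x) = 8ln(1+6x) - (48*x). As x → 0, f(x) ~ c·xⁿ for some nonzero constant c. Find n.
2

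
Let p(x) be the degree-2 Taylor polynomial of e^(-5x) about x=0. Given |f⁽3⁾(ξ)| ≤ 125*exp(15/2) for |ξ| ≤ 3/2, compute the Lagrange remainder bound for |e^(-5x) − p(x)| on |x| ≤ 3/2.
1125*exp(15/2)/16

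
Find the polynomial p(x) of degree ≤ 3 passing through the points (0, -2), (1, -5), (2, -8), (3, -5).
x**3 - 3*x**2 - x - 2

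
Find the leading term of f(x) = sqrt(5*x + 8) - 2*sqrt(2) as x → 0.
5*sqrt(2)*x/8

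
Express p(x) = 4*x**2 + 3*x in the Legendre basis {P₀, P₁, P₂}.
(4/3)P₀ + (3)P₁ + (8/3)P₂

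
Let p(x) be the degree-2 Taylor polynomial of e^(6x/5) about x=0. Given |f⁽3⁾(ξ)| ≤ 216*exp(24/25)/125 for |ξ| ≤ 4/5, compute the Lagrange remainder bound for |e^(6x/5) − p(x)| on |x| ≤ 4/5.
2304*exp(24/25)/15625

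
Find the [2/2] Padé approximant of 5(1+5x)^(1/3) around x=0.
(875*x**2/27 + 175*x/6 + 5)/(125*x**2/54 + 25*x/6 + 1)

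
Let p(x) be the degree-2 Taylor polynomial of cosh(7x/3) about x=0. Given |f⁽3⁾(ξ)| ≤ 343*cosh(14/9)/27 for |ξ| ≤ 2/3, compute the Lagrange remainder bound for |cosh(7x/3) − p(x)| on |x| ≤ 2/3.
1372*cosh(14/9)/2187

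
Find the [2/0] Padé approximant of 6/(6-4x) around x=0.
4*x**2/9 + 2*x/3 + 1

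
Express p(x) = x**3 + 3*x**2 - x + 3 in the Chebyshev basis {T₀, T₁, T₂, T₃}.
(9/2)T₀ + (-1/4)T₁ + (3/2)T₂ + (1/4)T₃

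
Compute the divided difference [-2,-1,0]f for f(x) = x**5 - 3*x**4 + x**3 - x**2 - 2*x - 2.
-40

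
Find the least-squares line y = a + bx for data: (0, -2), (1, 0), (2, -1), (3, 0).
a = -3/2, b = 1/2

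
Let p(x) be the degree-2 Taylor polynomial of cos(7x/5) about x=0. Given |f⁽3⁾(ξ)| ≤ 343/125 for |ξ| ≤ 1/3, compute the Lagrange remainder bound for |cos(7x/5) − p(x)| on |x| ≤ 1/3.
343/20250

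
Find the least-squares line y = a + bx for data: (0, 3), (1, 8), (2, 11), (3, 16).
a = 16/5, b = 21/5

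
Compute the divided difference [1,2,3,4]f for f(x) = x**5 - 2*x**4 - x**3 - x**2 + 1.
44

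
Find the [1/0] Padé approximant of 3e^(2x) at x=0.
6*x + 3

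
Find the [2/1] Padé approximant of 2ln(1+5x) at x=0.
5*x*(5*x + 6)/(3*(10*x/3 + 1))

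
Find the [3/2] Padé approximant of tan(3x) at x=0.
(-9*x**3/5 + 3*x)/(1 - 18*x**2/5)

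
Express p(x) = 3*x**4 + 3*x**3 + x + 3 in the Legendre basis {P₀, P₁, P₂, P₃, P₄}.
(18/5)P₀ + (14/5)P₁ + (12/7)P₂ + (6/5)P₃ + (24/35)P₄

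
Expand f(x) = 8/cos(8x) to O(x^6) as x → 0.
8 + 256*x**2 + 20480*x**4/3 + O(x**6)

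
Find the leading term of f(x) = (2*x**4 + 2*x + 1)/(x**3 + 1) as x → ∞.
2*x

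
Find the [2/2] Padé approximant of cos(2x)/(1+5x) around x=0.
(-140*x**2/69 + 5*x/69 + 1)/(x**2/3 + 350*x/69 + 1)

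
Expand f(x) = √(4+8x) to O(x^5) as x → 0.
2 + 2*x - x**2 + x**3 - 5*x**4/4 + O(x**5)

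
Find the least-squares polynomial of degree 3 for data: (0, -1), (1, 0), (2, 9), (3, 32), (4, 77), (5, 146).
-8/9 + (-667/378)x + (179/126)x² + (26/27)x³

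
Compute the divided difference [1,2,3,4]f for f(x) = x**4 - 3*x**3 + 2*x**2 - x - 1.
7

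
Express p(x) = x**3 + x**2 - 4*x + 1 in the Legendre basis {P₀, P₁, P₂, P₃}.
(4/3)P₀ + (-17/5)P₁ + (2/3)P₂ + (2/5)P₃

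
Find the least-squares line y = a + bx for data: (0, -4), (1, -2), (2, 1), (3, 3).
a = -41/10, b = 12/5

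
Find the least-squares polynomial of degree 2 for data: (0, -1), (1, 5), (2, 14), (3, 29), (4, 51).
-4/7 + (68/35)x + (19/7)x²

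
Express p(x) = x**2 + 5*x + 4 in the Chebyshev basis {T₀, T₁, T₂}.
(9/2)T₀ + (5)T₁ + (1/2)T₂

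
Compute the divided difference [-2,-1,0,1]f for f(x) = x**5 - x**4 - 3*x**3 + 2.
4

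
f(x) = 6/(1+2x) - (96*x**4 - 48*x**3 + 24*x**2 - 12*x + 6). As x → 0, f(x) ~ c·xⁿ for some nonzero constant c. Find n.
5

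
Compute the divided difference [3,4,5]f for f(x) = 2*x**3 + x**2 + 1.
25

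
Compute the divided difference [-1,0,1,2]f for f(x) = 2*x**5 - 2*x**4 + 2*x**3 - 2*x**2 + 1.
8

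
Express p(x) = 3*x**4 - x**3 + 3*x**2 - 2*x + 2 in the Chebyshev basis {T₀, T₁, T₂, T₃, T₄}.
(37/8)T₀ + (-11/4)T₁ + (3)T₂ + (-1/4)T₃ + (3/8)T₄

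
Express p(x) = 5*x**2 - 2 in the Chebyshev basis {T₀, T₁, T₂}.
(1/2)T₀ + (5/2)T₂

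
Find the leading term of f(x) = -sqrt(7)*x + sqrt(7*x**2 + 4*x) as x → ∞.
2*sqrt(7)/7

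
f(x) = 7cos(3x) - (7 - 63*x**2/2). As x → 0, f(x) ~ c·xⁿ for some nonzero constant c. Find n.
4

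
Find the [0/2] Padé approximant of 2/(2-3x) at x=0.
1/(1 - 3*x/2)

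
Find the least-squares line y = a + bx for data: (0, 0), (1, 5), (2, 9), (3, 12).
a = 1/2, b = 4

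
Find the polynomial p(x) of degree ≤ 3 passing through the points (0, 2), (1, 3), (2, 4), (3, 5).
x + 2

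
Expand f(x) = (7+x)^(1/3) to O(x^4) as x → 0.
7**(1/3) + 7**(1/3)*x/21 - 7**(1/3)*x**2/441 + 5*7**(1/3)*x**3/27783 + O(x**4)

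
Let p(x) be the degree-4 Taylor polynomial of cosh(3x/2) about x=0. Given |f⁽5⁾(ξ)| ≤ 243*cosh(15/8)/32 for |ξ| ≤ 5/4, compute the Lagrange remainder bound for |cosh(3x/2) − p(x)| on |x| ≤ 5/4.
50625*cosh(15/8)/262144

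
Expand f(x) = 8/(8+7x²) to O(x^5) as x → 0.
1 - 7*x**2/8 + 49*x**4/64 + O(x**5)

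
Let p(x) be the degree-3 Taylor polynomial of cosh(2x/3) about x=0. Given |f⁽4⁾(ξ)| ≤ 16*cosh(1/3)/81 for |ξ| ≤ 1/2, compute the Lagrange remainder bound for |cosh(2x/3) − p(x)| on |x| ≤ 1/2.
cosh(1/3)/1944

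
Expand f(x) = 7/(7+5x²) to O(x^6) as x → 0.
1 - 5*x**2/7 + 25*x**4/49 + O(x**6)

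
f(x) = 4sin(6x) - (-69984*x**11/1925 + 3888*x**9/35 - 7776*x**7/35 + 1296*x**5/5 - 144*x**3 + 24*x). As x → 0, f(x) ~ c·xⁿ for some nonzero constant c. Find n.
13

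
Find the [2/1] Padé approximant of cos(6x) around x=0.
1 - 18*x**2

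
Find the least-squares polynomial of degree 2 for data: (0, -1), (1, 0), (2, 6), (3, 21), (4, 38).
-8/7 + (-127/70)x + (41/14)x²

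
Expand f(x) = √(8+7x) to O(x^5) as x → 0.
2*sqrt(2) + 7*sqrt(2)*x/8 - 49*sqrt(2)*x**2/256 + 343*sqrt(2)*x**3/4096 - 12005*sqrt(2)*x**4/262144 + O(x**5)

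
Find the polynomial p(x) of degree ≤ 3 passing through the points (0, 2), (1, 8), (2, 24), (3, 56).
x**3 + 2*x**2 + 3*x + 2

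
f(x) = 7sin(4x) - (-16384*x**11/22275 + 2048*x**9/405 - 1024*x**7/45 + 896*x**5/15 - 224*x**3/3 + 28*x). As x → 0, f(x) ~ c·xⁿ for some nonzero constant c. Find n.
13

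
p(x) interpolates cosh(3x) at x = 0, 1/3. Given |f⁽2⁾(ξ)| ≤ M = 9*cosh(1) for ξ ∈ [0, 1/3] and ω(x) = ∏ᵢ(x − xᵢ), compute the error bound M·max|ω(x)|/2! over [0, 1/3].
cosh(1)/8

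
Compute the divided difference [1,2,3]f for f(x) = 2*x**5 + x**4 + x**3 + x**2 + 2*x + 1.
212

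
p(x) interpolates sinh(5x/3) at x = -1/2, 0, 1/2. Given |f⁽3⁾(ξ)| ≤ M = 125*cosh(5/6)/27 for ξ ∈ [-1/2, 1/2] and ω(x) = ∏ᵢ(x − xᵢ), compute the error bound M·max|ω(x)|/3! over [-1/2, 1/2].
125*sqrt(3)*cosh(5/6)/5832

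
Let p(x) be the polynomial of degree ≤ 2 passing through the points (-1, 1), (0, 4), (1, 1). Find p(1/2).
13/4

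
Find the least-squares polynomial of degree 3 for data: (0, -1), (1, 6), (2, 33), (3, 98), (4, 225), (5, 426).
-6/7 + (113/42)x + (5/7)x² + (19/6)x³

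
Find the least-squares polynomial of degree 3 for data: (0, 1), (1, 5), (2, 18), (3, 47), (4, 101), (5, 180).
76/63 + (29/378)x + (79/36)x² + (107/108)x³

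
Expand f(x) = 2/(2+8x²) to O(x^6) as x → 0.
1 - 4*x**2 + 16*x**4 + O(x**6)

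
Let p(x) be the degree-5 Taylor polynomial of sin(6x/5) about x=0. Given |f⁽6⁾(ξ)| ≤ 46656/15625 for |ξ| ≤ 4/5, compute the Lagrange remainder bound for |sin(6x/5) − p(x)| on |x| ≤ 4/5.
1327104/1220703125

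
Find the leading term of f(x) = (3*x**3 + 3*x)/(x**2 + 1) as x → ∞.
3*x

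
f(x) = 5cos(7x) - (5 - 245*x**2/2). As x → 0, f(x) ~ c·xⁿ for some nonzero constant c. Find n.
4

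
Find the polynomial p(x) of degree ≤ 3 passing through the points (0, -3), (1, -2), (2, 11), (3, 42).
x**3 + 3*x**2 - 3*x - 3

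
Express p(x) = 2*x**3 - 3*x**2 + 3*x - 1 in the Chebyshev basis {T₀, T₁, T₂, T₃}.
(-5/2)T₀ + (9/2)T₁ + (-3/2)T₂ + (1/2)T₃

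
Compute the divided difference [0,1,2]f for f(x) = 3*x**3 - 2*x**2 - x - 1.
7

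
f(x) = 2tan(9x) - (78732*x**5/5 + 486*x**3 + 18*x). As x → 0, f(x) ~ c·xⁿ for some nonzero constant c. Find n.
7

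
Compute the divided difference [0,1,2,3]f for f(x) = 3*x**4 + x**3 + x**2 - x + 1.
19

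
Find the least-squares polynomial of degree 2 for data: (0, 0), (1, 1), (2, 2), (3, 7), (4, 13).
1/5 + (-4/5)x + x²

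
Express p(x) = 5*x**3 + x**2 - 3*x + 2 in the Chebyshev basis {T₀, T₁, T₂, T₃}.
(5/2)T₀ + (3/4)T₁ + (1/2)T₂ + (5/4)T₃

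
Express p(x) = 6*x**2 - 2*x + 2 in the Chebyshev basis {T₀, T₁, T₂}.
(5)T₀ + (-2)T₁ + (3)T₂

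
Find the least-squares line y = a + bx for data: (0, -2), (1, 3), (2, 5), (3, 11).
a = -19/10, b = 41/10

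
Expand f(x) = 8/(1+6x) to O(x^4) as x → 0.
8 - 48*x + 288*x**2 - 1728*x**3 + O(x**4)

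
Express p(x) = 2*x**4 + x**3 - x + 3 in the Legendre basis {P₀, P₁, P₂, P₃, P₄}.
(17/5)P₀ + (-2/5)P₁ + (8/7)P₂ + (2/5)P₃ + (16/35)P₄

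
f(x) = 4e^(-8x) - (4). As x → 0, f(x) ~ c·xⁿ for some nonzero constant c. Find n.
1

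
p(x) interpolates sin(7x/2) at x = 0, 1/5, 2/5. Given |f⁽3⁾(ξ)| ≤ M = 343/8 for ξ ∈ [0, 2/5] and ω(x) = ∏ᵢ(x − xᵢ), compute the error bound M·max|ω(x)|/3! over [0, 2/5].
343*sqrt(3)/27000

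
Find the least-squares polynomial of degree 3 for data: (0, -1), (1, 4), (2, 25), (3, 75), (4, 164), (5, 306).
-127/126 + (625/756)x + (136/63)x² + (215/108)x³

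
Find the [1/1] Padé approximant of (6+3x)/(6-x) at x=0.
(x/2 + 1)/(1 - x/6)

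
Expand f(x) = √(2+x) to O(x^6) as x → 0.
sqrt(2) + sqrt(2)*x/4 - sqrt(2)*x**2/32 + sqrt(2)*x**3/128 - 5*sqrt(2)*x**4/2048 + 7*sqrt(2)*x**5/8192 + O(x**6)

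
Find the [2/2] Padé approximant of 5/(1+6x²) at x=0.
5/(6*x**2 + 1)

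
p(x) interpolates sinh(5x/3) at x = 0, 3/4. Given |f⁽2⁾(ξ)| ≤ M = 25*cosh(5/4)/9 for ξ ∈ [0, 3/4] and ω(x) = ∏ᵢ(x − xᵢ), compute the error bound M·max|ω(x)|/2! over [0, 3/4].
25*cosh(5/4)/128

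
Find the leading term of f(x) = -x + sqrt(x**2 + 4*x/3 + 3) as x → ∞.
2/3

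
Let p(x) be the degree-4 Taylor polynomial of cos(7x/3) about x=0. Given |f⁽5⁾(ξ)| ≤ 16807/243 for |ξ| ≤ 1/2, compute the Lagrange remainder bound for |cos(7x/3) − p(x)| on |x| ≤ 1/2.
16807/933120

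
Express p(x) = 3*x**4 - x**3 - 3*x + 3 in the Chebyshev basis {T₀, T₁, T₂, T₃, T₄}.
(33/8)T₀ + (-15/4)T₁ + (3/2)T₂ + (-1/4)T₃ + (3/8)T₄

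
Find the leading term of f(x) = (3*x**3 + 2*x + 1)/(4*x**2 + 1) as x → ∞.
3*x/4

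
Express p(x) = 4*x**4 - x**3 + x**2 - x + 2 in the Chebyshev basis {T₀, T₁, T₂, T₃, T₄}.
(4)T₀ + (-7/4)T₁ + (5/2)T₂ + (-1/4)T₃ + (1/2)T₄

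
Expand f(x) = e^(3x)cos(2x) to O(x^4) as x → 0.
1 + 3*x + 5*x**2/2 - 3*x**3/2 + O(x**4)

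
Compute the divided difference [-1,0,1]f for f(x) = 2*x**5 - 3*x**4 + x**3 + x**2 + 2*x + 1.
-2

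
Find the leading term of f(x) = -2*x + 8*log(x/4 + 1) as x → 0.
-x**2/4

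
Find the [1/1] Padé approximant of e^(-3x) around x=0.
(1 - 3*x/2)/(3*x/2 + 1)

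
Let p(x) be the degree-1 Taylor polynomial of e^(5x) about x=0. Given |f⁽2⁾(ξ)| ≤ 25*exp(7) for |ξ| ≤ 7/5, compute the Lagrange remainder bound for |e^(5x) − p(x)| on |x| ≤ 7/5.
49*exp(7)/2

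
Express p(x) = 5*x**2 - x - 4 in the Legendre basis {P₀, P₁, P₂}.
(-7/3)P₀ - P₁ + (10/3)P₂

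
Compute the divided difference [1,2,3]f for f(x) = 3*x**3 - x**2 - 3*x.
17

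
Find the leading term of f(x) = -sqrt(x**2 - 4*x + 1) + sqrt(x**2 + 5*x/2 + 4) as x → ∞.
13/4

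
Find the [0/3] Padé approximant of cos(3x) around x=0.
1/(9*x**2/2 + 1)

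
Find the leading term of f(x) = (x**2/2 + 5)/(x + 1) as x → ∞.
x/2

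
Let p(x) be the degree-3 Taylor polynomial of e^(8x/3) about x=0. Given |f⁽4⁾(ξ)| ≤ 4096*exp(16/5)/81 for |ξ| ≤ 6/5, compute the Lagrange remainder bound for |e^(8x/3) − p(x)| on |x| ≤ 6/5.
8192*exp(16/5)/1875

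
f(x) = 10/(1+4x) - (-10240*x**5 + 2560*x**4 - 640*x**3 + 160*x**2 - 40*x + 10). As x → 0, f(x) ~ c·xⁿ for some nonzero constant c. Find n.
6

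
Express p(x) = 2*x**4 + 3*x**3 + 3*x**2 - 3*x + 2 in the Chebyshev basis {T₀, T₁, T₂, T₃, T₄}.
(17/4)T₀ + (-3/4)T₁ + (5/2)T₂ + (3/4)T₃ + (1/4)T₄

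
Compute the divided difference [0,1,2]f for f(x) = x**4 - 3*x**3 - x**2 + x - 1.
-3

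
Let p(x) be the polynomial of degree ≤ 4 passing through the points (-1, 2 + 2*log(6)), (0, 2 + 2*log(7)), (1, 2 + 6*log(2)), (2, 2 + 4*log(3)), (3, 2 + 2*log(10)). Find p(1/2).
2 + log(16*2**(3/16)*3**(19/64)*5**(3/64)*7**(15/16)/3)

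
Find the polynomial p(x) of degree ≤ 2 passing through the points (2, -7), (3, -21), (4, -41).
-3*x**2 + x + 3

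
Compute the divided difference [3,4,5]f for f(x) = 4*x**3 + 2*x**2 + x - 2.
50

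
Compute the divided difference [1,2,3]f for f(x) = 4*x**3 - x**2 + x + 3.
23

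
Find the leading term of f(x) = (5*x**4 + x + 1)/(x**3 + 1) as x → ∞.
5*x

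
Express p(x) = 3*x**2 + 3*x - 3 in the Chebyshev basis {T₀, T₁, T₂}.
(-3/2)T₀ + (3)T₁ + (3/2)T₂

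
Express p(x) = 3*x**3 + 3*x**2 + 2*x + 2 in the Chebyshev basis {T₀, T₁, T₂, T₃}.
(7/2)T₀ + (17/4)T₁ + (3/2)T₂ + (3/4)T₃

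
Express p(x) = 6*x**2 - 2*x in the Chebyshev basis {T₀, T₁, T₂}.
(3)T₀ + (-2)T₁ + (3)T₂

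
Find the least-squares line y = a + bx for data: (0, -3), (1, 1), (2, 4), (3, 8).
a = -29/10, b = 18/5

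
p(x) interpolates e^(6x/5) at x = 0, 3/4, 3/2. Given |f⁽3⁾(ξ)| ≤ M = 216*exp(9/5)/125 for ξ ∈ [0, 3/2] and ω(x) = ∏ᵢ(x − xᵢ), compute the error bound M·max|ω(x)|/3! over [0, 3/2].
27*sqrt(3)*exp(9/5)/1000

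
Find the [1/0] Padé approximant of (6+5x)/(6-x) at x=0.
x + 1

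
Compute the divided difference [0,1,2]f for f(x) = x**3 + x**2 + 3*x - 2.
4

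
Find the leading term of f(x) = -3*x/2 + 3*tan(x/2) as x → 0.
x**3/8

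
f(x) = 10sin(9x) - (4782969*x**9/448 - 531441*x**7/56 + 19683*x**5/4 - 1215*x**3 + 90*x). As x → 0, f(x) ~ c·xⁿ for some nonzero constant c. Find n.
11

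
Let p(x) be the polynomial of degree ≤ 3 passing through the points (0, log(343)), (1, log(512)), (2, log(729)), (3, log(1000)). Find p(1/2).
log(256*2**(5/8)*3**(1/8)*84035**(3/16)/9)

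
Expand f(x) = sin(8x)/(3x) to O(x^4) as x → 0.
8/3 - 256*x**2/9 + O(x**4)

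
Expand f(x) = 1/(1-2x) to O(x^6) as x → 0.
1 + 2*x + 4*x**2 + 8*x**3 + 16*x**4 + 32*x**5 + O(x**6)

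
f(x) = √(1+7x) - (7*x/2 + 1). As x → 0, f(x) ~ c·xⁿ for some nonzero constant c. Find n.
2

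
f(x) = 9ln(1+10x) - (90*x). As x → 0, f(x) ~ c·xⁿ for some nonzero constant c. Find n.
2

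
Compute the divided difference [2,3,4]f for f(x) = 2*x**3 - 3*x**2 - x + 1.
15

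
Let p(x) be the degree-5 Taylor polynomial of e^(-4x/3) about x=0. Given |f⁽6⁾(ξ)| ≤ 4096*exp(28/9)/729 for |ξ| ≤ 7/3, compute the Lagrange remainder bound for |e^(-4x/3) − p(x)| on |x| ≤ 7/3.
30118144*exp(28/9)/23914845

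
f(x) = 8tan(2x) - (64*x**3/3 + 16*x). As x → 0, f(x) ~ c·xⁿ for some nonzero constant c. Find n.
5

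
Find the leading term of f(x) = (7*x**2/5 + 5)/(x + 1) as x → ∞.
7*x/5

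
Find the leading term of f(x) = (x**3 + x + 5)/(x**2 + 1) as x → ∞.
x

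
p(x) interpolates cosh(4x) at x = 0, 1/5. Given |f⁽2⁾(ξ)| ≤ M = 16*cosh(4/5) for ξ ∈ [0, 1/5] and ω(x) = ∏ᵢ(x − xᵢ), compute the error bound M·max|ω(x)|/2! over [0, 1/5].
2*cosh(4/5)/25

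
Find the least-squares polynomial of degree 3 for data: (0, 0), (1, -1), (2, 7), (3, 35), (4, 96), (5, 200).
1/63 + (-607/378)x + (-341/252)x² + (209/108)x³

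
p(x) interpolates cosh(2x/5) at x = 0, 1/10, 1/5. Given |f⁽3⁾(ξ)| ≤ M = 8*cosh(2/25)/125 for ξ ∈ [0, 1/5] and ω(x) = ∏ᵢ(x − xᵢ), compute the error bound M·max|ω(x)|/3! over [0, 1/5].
sqrt(3)*cosh(2/25)/421875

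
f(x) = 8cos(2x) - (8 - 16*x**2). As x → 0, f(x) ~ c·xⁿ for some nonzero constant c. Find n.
4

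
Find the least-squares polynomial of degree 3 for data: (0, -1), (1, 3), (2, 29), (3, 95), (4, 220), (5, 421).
-41/42 + (-265/252)x + (41/21)x² + (109/36)x³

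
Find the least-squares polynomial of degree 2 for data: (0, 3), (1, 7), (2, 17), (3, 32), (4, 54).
107/35 + (69/70)x + (41/14)x²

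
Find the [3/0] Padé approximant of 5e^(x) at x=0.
5*x**3/6 + 5*x**2/2 + 5*x + 5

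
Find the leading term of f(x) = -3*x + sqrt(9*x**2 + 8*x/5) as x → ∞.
4/15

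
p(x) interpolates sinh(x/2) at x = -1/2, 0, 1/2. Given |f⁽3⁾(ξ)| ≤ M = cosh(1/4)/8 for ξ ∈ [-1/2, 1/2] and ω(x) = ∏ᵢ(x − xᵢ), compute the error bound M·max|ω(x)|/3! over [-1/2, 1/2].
sqrt(3)*cosh(1/4)/1728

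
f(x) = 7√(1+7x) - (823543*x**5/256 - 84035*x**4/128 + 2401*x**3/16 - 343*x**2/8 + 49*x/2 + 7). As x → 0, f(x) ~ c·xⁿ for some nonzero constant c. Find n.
6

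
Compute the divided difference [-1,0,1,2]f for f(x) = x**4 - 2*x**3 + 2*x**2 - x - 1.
0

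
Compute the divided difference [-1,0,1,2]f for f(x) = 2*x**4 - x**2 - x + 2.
4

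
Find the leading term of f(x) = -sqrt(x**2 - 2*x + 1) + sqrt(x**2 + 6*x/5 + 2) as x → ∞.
8/5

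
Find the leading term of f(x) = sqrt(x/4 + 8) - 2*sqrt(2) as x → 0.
sqrt(2)*x/32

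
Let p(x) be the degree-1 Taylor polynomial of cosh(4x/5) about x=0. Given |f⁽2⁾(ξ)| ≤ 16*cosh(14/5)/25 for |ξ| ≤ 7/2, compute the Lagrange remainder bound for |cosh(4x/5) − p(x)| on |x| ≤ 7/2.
98*cosh(14/5)/25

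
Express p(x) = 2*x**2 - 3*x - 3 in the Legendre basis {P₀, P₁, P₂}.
(-7/3)P₀ + (-3)P₁ + (4/3)P₂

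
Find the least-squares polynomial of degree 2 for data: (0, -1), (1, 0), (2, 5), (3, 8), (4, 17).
-1 + (2/5)x + x²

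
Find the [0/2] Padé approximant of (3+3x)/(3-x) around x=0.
1/(4*x**2/3 - 4*x/3 + 1)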